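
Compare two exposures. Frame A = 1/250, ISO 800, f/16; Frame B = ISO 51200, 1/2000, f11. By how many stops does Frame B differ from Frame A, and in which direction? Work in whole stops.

4 stops brighter

Aperture: f/16 → f/11 — 1 stop opened up (brighter).
Shutter speed: 1/250 → 1/500 → 1/1000 → 1/2000 — 3 stops shorter (darker).
ISO: 800 → 1600 → 3200 → 6400 → 12800 → 25600 → 51200 — 6 stops raised (brighter).
Net: +1 −3 +6 = +4 stops.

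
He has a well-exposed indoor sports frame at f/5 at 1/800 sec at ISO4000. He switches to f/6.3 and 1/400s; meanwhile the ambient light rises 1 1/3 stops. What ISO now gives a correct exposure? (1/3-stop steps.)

Scene light: 1 1/3 stops brighter.
Aperture: f/5 → f/5.6 → f/6.3 — 2/3 stop narrower (darker).
Shutter speed: 1/800 → 1/640 → 1/500 → 1/400 — 1 stop longer (brighter).
Net so far: 1 2/3 stops brighter. ISO: 4000 → 3200 → 2500 → 2000 → 1600 → 1250.

ISO 1250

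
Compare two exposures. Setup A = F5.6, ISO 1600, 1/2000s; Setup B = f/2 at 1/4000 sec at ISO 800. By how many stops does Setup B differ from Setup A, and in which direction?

1 stop brighter

Aperture: f/5.6 → f/4 → f/2.8 → f/2 — 3 stops wider (brighter).
Shutter speed: 1/2000 → 1/4000 — 1 stop shorter (darker).
ISO: 1600 → 800 — 1 stop dropped (darker).
Net: +3 −1 −1 = +1 stop.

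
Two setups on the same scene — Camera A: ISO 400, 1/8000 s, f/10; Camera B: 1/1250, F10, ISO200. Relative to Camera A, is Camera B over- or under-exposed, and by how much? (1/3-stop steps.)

Aperture: unchanged.
Shutter speed: 1/8000 → 1/6400 → 1/5000 → 1/4000 → 1/3200 → 1/2500 → 1/2000 → 1/1600 → 1/1250 — 2 2/3 stops slower (brighter).
ISO: 400 → 320 → 250 → 200 — 1 stop lower (darker).
Net: +2 2/3 −1 = +1 2/3 stops.

1 2/3 stops brighter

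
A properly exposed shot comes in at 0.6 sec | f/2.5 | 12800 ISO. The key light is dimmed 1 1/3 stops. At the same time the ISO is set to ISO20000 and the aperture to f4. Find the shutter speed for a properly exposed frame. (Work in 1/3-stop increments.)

2.5 s

Scene light: 1 1/3 stops darker.
ISO: 12800 → 16000 → 20000 — 2/3 stop higher (brighter).
Aperture: f/2.5 → f/2.8 → f/3.2 → f/3.5 → f/4 — 1 1/3 stops smaller aperture (darker).
Net so far: 2 stops darker. Shutter speed: 0.6 → 0.8 → 1 → 1.3 → 1.6 → 2 → 2.5.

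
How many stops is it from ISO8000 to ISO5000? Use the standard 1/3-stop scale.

2/3 stop

8000 → 6400 → 5000 — count the steps: 2 third-stops = 2/3 stop.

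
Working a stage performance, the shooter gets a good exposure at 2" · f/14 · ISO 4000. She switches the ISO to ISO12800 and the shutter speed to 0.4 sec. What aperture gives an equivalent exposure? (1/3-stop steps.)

f/11

ISO: 4000 → 5000 → 6400 → 8000 → 10000 → 12800 — 1 2/3 stops higher (brighter).
Shutter speed: 2 → 1.6 → 1.3 → 1 → 0.8 → 0.6 → 0.5 → 0.4 — 2 1/3 stops shorter (darker).
Net change so far: 2/3 stop darker. Offset with the aperture: f/14 → f/13 → f/11.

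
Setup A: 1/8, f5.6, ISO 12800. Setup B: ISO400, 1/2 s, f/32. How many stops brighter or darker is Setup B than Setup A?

8 stops darker

Aperture: f/5.6 → f/8 → f/11 → f/16 → f/22 → f/32 — 5 stops stopped down (darker).
Shutter speed: 1/8 → 1/4 → 1/2 — 2 stops longer (brighter).
ISO: 12800 → 6400 → 3200 → 1600 → 800 → 400 — 5 stops dropped (darker).
Net: −5 +2 −5 = −8 stops.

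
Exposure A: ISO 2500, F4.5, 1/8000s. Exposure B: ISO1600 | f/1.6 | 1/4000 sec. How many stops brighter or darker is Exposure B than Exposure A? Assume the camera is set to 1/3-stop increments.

Aperture: f/4.5 → f/4 → f/3.5 → f/3.2 → f/2.8 → f/2.5 → f/2.2 → f/2 → f/1.8 → f/1.6 — 3 stops larger aperture (brighter).
Shutter speed: 1/8000 → 1/6400 → 1/5000 → 1/4000 — 1 stop slower (brighter).
ISO: 2500 → 2000 → 1600 — 2/3 stop dropped (darker).
Net: +3 +1 −2/3 = +3 1/3 stops.

3 1/3 stops brighter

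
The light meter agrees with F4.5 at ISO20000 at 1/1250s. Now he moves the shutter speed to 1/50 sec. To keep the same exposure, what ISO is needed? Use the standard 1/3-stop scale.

Shutter speed: 1/1250 → 1/1000 → 1/800 → 1/640 → 1/500 → 1/400 → 1/320 → 1/250 → 1/200 → 1/160 → 1/125 → 1/100 → 1/80 → 1/60 → 1/50 — 4 2/3 stops longer (brighter).
Need 4 2/3 stops darker from the ISO: 20000 → 16000 → 12800 → 10000 → 8000 → 6400 → 5000 → 4000 → 3200 → 2500 → 2000 → 1600 → 1250 → 1000 → 800.

ISO 800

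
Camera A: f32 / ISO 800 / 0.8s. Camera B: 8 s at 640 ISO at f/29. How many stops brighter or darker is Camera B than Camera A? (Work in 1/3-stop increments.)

3 1/3 stops brighter

Aperture: f/32 → f/29 — 1/3 stop opened up (brighter).
Shutter speed: 0.8 → 1 → 1.3 → 1.6 → 2 → 2.5 → 3.2 → 4 → 5 → 6 → 8 — 3 1/3 stops slower (brighter).
ISO: 800 → 640 — 1/3 stop dropped (darker).
Net: +1/3 +3 1/3 −1/3 = +3 1/3 stops.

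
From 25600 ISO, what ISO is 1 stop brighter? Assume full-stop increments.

ISO 51200

ISO: 25600 → 51200 — 1 stop raised (brighter).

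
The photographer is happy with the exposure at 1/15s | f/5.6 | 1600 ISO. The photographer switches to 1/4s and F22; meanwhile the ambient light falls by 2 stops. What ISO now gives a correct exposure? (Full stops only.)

Scene light: 2 stops darker.
Shutter speed: 1/15 → 1/8 → 1/4 — 2 stops slower (brighter).
Aperture: f/5.6 → f/8 → f/11 → f/16 → f/22 — 4 stops smaller aperture (darker).
Net so far: 4 stops darker. ISO: 1600 → 3200 → 6400 → 12800 → 25600.

ISO 25600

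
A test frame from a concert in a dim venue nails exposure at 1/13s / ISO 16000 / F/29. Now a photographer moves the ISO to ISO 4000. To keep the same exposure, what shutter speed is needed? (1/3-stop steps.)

ISO: 16000 → 12800 → 10000 → 8000 → 6400 → 5000 → 4000 — 2 stops dropped (darker).
Need 2 stops brighter from the shutter speed: 1/13 → 1/10 → 1/8 → 1/6 → 1/5 → 1/4 → 0.3.

0.3 s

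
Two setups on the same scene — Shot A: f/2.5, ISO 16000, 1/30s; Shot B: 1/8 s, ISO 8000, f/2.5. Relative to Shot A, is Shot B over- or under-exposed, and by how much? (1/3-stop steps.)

Aperture: unchanged.
Shutter speed: 1/30 → 1/25 → 1/20 → 1/15 → 1/13 → 1/10 → 1/8 — 2 stops longer (brighter).
ISO: 16000 → 12800 → 10000 → 8000 — 1 stop dropped (darker).
Net: +2 −1 = +1 stop.

1 stop brighter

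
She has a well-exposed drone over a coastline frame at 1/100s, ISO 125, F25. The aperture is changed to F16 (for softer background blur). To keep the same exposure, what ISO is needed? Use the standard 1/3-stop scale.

ISO 50

Aperture: f/25 → f/22 → f/20 → f/18 → f/16 — 1 1/3 stops larger aperture (brighter).
Need 1 1/3 stops darker from the ISO: 125 → 100 → 80 → 64 → 50.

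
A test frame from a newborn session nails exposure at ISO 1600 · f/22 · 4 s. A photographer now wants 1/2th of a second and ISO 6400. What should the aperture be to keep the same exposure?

f/16

Shutter speed: 4 → 2 → 1 → 1/2 — 3 stops faster (darker).
ISO: 1600 → 3200 → 6400 — 2 stops higher (brighter).
Net change so far: 1 stop darker. Offset with the aperture: f/22 → f/16.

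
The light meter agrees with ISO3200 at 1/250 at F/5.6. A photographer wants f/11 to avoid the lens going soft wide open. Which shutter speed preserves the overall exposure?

Aperture: f/5.6 → f/8 → f/11 — 2 stops smaller aperture (darker).
Need 2 stops brighter from the shutter speed: 1/250 → 1/125 → 1/60.

1/60s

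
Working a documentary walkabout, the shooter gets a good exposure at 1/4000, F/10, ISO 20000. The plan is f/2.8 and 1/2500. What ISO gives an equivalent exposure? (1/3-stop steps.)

ISO 1000

Aperture: f/10 → f/9 → f/8 → f/7.1 → f/6.3 → f/5.6 → f/5 → f/4.5 → f/4 → f/3.5 → f/3.2 → f/2.8 — 3 2/3 stops opened up (brighter).
Shutter speed: 1/4000 → 1/3200 → 1/2500 — 2/3 stop longer (brighter).
Net change so far: 4 1/3 stops brighter. Offset with the ISO: 20000 → 16000 → 12800 → 10000 → 8000 → 6400 → 5000 → 4000 → 3200 → 2500 → 2000 → 1600 → 1250 → 1000.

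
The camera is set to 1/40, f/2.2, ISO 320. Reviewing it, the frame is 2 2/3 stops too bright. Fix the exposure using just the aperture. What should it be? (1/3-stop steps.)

f/5.6

Overexposed by 2 2/3 stops → need 2 2/3 stops darker.
Aperture: f/2.2 → f/2.5 → f/2.8 → f/3.2 → f/3.5 → f/4 → f/4.5 → f/5 → f/5.6.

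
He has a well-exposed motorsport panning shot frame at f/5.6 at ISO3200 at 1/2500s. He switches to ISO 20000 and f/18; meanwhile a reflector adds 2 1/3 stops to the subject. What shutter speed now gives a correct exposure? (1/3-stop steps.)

Scene light: 2 1/3 stops brighter.
ISO: 3200 → 4000 → 5000 → 6400 → 8000 → 10000 → 12800 → 16000 → 20000 — 2 2/3 stops higher (brighter).
Aperture: f/5.6 → f/6.3 → f/7.1 → f/8 → f/9 → f/10 → f/11 → f/13 → f/14 → f/16 → f/18 — 3 1/3 stops stopped down (darker).
Net so far: 1 2/3 stops brighter. Shutter speed: 1/2500 → 1/3200 → 1/4000 → 1/5000 → 1/6400 → 1/8000.

1/8000s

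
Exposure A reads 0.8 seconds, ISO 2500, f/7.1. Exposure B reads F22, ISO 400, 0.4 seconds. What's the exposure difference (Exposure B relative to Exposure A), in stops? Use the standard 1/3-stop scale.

7 stops darker

Aperture: f/7.1 → f/8 → f/9 → f/10 → f/11 → f/13 → f/14 → f/16 → f/18 → f/20 → f/22 — 3 1/3 stops narrower (darker).
Shutter speed: 0.8 → 0.6 → 0.5 → 0.4 — 1 stop faster (darker).
ISO: 2500 → 2000 → 1600 → 1250 → 1000 → 800 → 640 → 500 → 400 — 2 2/3 stops lower (darker).
Net: −3 1/3 −1 −2 2/3 = −7 stops.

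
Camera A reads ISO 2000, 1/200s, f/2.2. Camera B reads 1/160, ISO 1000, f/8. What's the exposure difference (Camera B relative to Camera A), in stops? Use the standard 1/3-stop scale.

Aperture: f/2.2 → f/2.5 → f/2.8 → f/3.2 → f/3.5 → f/4 → f/4.5 → f/5 → f/5.6 → f/6.3 → f/7.1 → f/8 — 3 2/3 stops stopped down (darker).
Shutter speed: 1/200 → 1/160 — 1/3 stop longer (brighter).
ISO: 2000 → 1600 → 1250 → 1000 — 1 stop lower (darker).
Net: −3 2/3 +1/3 −1 = −4 1/3 stops.

4 1/3 stops darker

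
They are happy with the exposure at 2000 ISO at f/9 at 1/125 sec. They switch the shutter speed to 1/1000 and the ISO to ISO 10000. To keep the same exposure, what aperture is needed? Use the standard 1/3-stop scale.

Shutter speed: 1/125 → 1/160 → 1/200 → 1/250 → 1/320 → 1/400 → 1/500 → 1/640 → 1/800 → 1/1000 — 3 stops shorter (darker).
ISO: 2000 → 2500 → 3200 → 4000 → 5000 → 6400 → 8000 → 10000 — 2 1/3 stops raised (brighter).
Net change so far: 2/3 stop darker. Offset with the aperture: f/9 → f/8 → f/7.1.

f/7.1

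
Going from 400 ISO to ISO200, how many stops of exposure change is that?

400 → 200 — count the steps: 1 stop.

1 stop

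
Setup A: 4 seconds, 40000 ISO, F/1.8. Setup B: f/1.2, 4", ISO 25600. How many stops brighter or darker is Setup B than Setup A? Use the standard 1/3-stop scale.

Aperture: f/1.8 → f/1.6 → f/1.4 → f/1.2 — 1 stop opened up (brighter).
Shutter speed: unchanged.
ISO: 40000 → 32000 → 25600 — 2/3 stop lower (darker).
Net: +1 −2/3 = +1/3 stops.

1/3 stop brighter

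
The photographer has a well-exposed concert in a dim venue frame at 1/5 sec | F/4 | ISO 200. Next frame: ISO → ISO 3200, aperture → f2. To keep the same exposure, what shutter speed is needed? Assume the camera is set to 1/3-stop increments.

ISO: 200 → 250 → 320 → 400 → 500 → 640 → 800 → 1000 → 1250 → 1600 → 2000 → 2500 → 3200 — 4 stops higher (brighter).
Aperture: f/4 → f/3.5 → f/3.2 → f/2.8 → f/2.5 → f/2.2 → f/2 — 2 stops opened up (brighter).
Net change so far: 6 stops brighter. Offset with the shutter speed: 1/5 → 1/6 → 1/8 → 1/10 → 1/13 → 1/15 → 1/20 → 1/25 → 1/30 → 1/40 → 1/50 → 1/60 → 1/80 → 1/100 → 1/125 → 1/160 → 1/200 → 1/250 → 1/320.

1/320s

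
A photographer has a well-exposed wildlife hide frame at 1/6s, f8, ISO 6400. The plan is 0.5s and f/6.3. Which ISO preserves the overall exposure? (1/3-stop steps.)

ISO 1250

Shutter speed: 1/6 → 1/5 → 1/4 → 0.3 → 0.4 → 0.5 — 1 2/3 stops longer (brighter).
Aperture: f/8 → f/7.1 → f/6.3 — 2/3 stop wider (brighter).
Net change so far: 2 1/3 stops brighter. Offset with the ISO: 6400 → 5000 → 4000 → 3200 → 2500 → 2000 → 1600 → 1250.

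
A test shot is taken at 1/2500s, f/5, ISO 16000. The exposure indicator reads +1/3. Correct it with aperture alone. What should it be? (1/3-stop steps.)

Overexposed by 1/3 stop → need 1/3 stop darker.
Aperture: f/5 → f/5.6.

f/5.6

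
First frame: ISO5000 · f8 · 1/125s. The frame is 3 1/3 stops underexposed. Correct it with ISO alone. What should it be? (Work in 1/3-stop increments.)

ISO 51200

Underexposed by 3 1/3 stops → need 3 1/3 stops brighter.
ISO: 5000 → 6400 → 8000 → 10000 → 12800 → 16000 → 20000 → 25600 → 32000 → 40000 → 51200.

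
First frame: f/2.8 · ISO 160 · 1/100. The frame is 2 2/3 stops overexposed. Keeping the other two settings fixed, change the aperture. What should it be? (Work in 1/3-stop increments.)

Overexposed by 2 2/3 stops → need 2 2/3 stops darker.
Aperture: f/2.8 → f/3.2 → f/3.5 → f/4 → f/4.5 → f/5 → f/5.6 → f/6.3 → f/7.1.

f/7.1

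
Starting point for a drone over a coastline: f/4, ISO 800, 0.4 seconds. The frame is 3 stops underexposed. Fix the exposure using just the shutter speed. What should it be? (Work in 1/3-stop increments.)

Underexposed by 3 stops → need 3 stops brighter.
Shutter speed: 0.4 → 0.5 → 0.6 → 0.8 → 1 → 1.3 → 1.6 → 2 → 2.5 → 3.2.

3.2 s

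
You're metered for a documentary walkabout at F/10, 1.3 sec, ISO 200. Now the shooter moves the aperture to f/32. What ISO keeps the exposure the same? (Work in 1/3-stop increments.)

Aperture: f/10 → f/11 → f/13 → f/14 → f/16 → f/18 → f/20 → f/22 → f/25 → f/29 → f/32 — 3 1/3 stops stopped down (darker).
Need 3 1/3 stops brighter from the ISO: 200 → 250 → 320 → 400 → 500 → 640 → 800 → 1000 → 1250 → 1600 → 2000.

ISO 2000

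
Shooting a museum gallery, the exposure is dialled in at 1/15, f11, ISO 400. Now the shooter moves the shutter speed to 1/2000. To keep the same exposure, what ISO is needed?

Shutter speed: 1/15 → 1/30 → 1/60 → 1/125 → 1/250 → 1/500 → 1/1000 → 1/2000 — 7 stops faster (darker).
Need 7 stops brighter from the ISO: 400 → 800 → 1600 → 3200 → 6400 → 12800 → 25600 → 51200.

ISO 51200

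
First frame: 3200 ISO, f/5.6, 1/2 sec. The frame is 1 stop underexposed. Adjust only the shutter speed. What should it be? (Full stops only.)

Underexposed by 1 stop → need 1 stop brighter.
Shutter speed: 1/2 → 1.

1 s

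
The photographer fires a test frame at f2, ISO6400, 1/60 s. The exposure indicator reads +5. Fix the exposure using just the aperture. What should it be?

f/11

Overexposed by 5 stops → need 5 stops darker.
Aperture: f/2 → f/2.8 → f/4 → f/5.6 → f/8 → f/11.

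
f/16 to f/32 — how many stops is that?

2 stops

f/16 → f/22 → f/32 — count the steps: 2 stops.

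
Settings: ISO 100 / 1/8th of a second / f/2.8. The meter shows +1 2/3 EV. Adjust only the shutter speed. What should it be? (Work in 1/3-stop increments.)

1/25s

Overexposed by 1 2/3 stops → need 1 2/3 stops darker.
Shutter speed: 1/8 → 1/10 → 1/13 → 1/15 → 1/20 → 1/25.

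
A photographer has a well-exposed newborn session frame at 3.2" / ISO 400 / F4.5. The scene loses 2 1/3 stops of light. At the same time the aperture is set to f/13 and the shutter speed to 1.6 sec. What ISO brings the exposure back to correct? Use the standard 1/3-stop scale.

ISO 32000

Scene light: 2 1/3 stops darker.
Aperture: f/4.5 → f/5 → f/5.6 → f/6.3 → f/7.1 → f/8 → f/9 → f/10 → f/11 → f/13 — 3 stops stopped down (darker).
Shutter speed: 3.2 → 2.5 → 2 → 1.6 — 1 stop shorter (darker).
Net so far: 6 1/3 stops darker. ISO: 400 → 500 → 640 → 800 → 1000 → 1250 → 1600 → 2000 → 2500 → 3200 → 4000 → 5000 → 6400 → 8000 → 10000 → 12800 → 16000 → 20000 → 25600 → 32000.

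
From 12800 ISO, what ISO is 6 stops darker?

ISO: 12800 → 6400 → 3200 → 1600 → 800 → 400 → 200 — 6 stops dropped (darker).

ISO 200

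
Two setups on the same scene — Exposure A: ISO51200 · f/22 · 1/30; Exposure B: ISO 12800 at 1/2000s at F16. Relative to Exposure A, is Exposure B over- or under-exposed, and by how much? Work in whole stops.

7 stops darker

Aperture: f/22 → f/16 — 1 stop larger aperture (brighter).
Shutter speed: 1/30 → 1/60 → 1/125 → 1/250 → 1/500 → 1/1000 → 1/2000 — 6 stops shorter (darker).
ISO: 51200 → 25600 → 12800 — 2 stops dropped (darker).
Net: +1 −6 −2 = −7 stops.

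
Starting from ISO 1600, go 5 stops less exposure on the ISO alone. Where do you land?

ISO 50

ISO: 1600 → 800 → 400 → 200 → 100 → 50 — 5 stops lower (darker).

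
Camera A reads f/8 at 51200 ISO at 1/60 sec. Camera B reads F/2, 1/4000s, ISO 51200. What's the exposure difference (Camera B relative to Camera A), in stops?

2 stops darker

Aperture: f/8 → f/5.6 → f/4 → f/2.8 → f/2 — 4 stops opened up (brighter).
Shutter speed: 1/60 → 1/125 → 1/250 → 1/500 → 1/1000 → 1/2000 → 1/4000 — 6 stops shorter (darker).
ISO: unchanged.
Net: +4 −6 = −2 stops.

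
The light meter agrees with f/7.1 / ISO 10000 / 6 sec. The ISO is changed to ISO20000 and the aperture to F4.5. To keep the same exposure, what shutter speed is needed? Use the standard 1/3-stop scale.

ISO: 10000 → 12800 → 16000 → 20000 — 1 stop raised (brighter).
Aperture: f/7.1 → f/6.3 → f/5.6 → f/5 → f/4.5 — 1 1/3 stops larger aperture (brighter).
Net change so far: 2 1/3 stops brighter. Offset with the shutter speed: 6 → 5 → 4 → 3.2 → 2.5 → 2 → 1.6 → 1.3.

1.3 s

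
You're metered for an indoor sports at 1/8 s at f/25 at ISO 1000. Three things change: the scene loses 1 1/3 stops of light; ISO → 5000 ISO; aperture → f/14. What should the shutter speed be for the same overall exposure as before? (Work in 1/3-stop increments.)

Scene light: 1 1/3 stops darker.
ISO: 1000 → 1250 → 1600 → 2000 → 2500 → 3200 → 4000 → 5000 — 2 1/3 stops raised (brighter).
Aperture: f/25 → f/22 → f/20 → f/18 → f/16 → f/14 — 1 2/3 stops opened up (brighter).
Net so far: 2 2/3 stops brighter. Shutter speed: 1/8 → 1/10 → 1/13 → 1/15 → 1/20 → 1/25 → 1/30 → 1/40 → 1/50.

1/50s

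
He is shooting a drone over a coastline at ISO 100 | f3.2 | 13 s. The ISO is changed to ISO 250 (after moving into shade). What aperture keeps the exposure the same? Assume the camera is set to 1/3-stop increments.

ISO: 100 → 125 → 160 → 200 → 250 — 1 1/3 stops raised (brighter).
Need 1 1/3 stops darker from the aperture: f/3.2 → f/3.5 → f/4 → f/4.5 → f/5.

f/5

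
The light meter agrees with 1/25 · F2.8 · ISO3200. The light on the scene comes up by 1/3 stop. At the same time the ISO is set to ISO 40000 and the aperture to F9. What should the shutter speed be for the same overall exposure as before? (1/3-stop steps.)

1/40s

Scene light: 1/3 stop brighter.
ISO: 3200 → 4000 → 5000 → 6400 → 8000 → 10000 → 12800 → 16000 → 20000 → 25600 → 32000 → 40000 — 3 2/3 stops higher (brighter).
Aperture: f/2.8 → f/3.2 → f/3.5 → f/4 → f/4.5 → f/5 → f/5.6 → f/6.3 → f/7.1 → f/8 → f/9 — 3 1/3 stops smaller aperture (darker).
Net so far: 2/3 stop brighter. Shutter speed: 1/25 → 1/30 → 1/40.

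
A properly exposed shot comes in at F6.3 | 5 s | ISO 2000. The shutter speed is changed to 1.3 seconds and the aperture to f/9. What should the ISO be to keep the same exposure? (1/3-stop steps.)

Shutter speed: 5 → 4 → 3.2 → 2.5 → 2 → 1.6 → 1.3 — 2 stops faster (darker).
Aperture: f/6.3 → f/7.1 → f/8 → f/9 — 1 stop smaller aperture (darker).
Net change so far: 3 stops darker. Offset with the ISO: 2000 → 2500 → 3200 → 4000 → 5000 → 6400 → 8000 → 10000 → 12800 → 16000.

ISO 16000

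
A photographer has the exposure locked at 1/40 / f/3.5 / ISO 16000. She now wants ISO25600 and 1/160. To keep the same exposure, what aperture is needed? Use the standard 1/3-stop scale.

f/2.2

ISO: 16000 → 20000 → 25600 — 2/3 stop raised (brighter).
Shutter speed: 1/40 → 1/50 → 1/60 → 1/80 → 1/100 → 1/125 → 1/160 — 2 stops shorter (darker).
Net change so far: 1 1/3 stops darker. Offset with the aperture: f/3.5 → f/3.2 → f/2.8 → f/2.5 → f/2.2.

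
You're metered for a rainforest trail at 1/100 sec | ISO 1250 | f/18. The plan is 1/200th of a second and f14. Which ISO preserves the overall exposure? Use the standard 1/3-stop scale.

ISO 1600

Shutter speed: 1/100 → 1/125 → 1/160 → 1/200 — 1 stop faster (darker).
Aperture: f/18 → f/16 → f/14 — 2/3 stop larger aperture (brighter).
Net change so far: 1/3 stop darker. Offset with the ISO: 1250 → 1600.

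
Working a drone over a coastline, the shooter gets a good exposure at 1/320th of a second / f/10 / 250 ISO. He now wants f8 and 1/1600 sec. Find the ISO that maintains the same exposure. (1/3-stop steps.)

Aperture: f/10 → f/9 → f/8 — 2/3 stop opened up (brighter).
Shutter speed: 1/320 → 1/400 → 1/500 → 1/640 → 1/800 → 1/1000 → 1/1250 → 1/1600 — 2 1/3 stops faster (darker).
Net change so far: 1 2/3 stops darker. Offset with the ISO: 250 → 320 → 400 → 500 → 640 → 800.

ISO 800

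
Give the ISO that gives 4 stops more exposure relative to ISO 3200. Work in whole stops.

ISO 51200

ISO: 3200 → 6400 → 12800 → 25600 → 51200 — 4 stops higher (brighter).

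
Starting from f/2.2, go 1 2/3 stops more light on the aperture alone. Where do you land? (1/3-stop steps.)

f/1.2

Aperture: f/2.2 → f/2 → f/1.8 → f/1.6 → f/1.4 → f/1.2 — 1 2/3 stops opened up (brighter).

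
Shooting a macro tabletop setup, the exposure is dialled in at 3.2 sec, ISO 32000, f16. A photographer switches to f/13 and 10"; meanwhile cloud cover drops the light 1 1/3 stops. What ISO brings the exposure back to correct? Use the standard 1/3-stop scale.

Scene light: 1 1/3 stops darker.
Aperture: f/16 → f/14 → f/13 — 2/3 stop wider (brighter).
Shutter speed: 3.2 → 4 → 5 → 6 → 8 → 10 — 1 2/3 stops longer (brighter).
Net so far: 1 stop brighter. ISO: 32000 → 25600 → 20000 → 16000.

ISO 16000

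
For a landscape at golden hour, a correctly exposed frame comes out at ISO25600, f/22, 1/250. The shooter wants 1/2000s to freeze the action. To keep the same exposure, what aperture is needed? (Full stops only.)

f/8

Shutter speed: 1/250 → 1/500 → 1/1000 → 1/2000 — 3 stops shorter (darker).
Need 3 stops brighter from the aperture: f/22 → f/16 → f/11 → f/8.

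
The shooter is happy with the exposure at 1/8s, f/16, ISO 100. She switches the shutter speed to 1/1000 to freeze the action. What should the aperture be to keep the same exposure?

f/1.4

Shutter speed: 1/8 → 1/15 → 1/30 → 1/60 → 1/125 → 1/250 → 1/500 → 1/1000 — 7 stops shorter (darker).
Need 7 stops brighter from the aperture: f/16 → f/11 → f/8 → f/5.6 → f/4 → f/2.8 → f/2 → f/1.4.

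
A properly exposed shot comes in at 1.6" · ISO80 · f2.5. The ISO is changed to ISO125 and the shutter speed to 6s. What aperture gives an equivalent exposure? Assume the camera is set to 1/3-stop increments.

f/6.3

ISO: 80 → 100 → 125 — 2/3 stop raised (brighter).
Shutter speed: 1.6 → 2 → 2.5 → 3.2 → 4 → 5 → 6 — 2 stops longer (brighter).
Net change so far: 2 2/3 stops brighter. Offset with the aperture: f/2.5 → f/2.8 → f/3.2 → f/3.5 → f/4 → f/4.5 → f/5 → f/5.6 → f/6.3.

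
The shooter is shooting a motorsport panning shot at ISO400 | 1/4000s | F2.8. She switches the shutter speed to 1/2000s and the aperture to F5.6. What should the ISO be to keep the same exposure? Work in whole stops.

ISO 800

Shutter speed: 1/4000 → 1/2000 — 1 stop longer (brighter).
Aperture: f/2.8 → f/4 → f/5.6 — 2 stops smaller aperture (darker).
Net change so far: 1 stop darker. Offset with the ISO: 400 → 800.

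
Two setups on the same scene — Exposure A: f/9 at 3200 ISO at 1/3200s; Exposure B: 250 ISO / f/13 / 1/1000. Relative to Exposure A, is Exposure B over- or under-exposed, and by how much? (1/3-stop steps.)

3 stops darker

Aperture: f/9 → f/10 → f/11 → f/13 — 1 stop stopped down (darker).
Shutter speed: 1/3200 → 1/2500 → 1/2000 → 1/1600 → 1/1250 → 1/1000 — 1 2/3 stops longer (brighter).
ISO: 3200 → 2500 → 2000 → 1600 → 1250 → 1000 → 800 → 640 → 500 → 400 → 320 → 250 — 3 2/3 stops lower (darker).
Net: −1 +1 2/3 −3 2/3 = −3 stops.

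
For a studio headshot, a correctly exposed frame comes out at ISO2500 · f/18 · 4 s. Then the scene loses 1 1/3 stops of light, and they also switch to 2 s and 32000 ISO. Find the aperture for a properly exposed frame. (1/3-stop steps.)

f/29

Scene light: 1 1/3 stops darker.
Shutter speed: 4 → 3.2 → 2.5 → 2 — 1 stop shorter (darker).
ISO: 2500 → 3200 → 4000 → 5000 → 6400 → 8000 → 10000 → 12800 → 16000 → 20000 → 25600 → 32000 — 3 2/3 stops higher (brighter).
Net so far: 1 1/3 stops brighter. Aperture: f/18 → f/20 → f/22 → f/25 → f/29.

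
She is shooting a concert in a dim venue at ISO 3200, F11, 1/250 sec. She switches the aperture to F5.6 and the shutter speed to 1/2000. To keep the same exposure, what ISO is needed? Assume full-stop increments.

Aperture: f/11 → f/8 → f/5.6 — 2 stops opened up (brighter).
Shutter speed: 1/250 → 1/500 → 1/1000 → 1/2000 — 3 stops shorter (darker).
Net change so far: 1 stop darker. Offset with the ISO: 3200 → 6400.

ISO 6400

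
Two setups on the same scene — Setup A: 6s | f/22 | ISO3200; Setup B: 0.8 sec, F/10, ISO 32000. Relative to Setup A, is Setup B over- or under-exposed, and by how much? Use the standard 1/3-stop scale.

2 2/3 stops brighter

Aperture: f/22 → f/20 → f/18 → f/16 → f/14 → f/13 → f/11 → f/10 — 2 1/3 stops wider (brighter).
Shutter speed: 6 → 5 → 4 → 3.2 → 2.5 → 2 → 1.6 → 1.3 → 1 → 0.8 — 3 stops shorter (darker).
ISO: 3200 → 4000 → 5000 → 6400 → 8000 → 10000 → 12800 → 16000 → 20000 → 25600 → 32000 — 3 1/3 stops raised (brighter).
Net: +2 1/3 −3 +3 1/3 = +2 2/3 stops.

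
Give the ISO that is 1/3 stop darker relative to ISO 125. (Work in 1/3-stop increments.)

ISO 100

ISO: 125 → 100 — 1/3 stop lower (darker).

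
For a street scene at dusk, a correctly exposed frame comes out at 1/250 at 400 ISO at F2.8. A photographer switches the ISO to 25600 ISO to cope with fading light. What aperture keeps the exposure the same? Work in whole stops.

f/22

ISO: 400 → 800 → 1600 → 3200 → 6400 → 12800 → 25600 — 6 stops higher (brighter).
Need 6 stops darker from the aperture: f/2.8 → f/4 → f/5.6 → f/8 → f/11 → f/16 → f/22.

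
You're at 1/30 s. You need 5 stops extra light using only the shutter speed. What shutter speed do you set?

Shutter speed: 1/30 → 1/15 → 1/8 → 1/4 → 1/2 → 1 — 5 stops slower (brighter).

1 s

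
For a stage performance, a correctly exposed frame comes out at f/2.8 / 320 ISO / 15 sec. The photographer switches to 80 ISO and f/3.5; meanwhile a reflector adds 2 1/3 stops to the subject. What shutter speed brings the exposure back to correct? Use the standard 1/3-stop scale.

20 s

Scene light: 2 1/3 stops brighter.
ISO: 320 → 250 → 200 → 160 → 125 → 100 → 80 — 2 stops dropped (darker).
Aperture: f/2.8 → f/3.2 → f/3.5 — 2/3 stop stopped down (darker).
Net so far: 1/3 stop darker. Shutter speed: 15 → 20.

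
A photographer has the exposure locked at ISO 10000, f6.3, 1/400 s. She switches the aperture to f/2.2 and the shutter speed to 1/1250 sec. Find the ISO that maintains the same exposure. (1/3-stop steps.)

Aperture: f/6.3 → f/5.6 → f/5 → f/4.5 → f/4 → f/3.5 → f/3.2 → f/2.8 → f/2.5 → f/2.2 — 3 stops larger aperture (brighter).
Shutter speed: 1/400 → 1/500 → 1/640 → 1/800 → 1/1000 → 1/1250 — 1 2/3 stops faster (darker).
Net change so far: 1 1/3 stops brighter. Offset with the ISO: 10000 → 8000 → 6400 → 5000 → 4000.

ISO 4000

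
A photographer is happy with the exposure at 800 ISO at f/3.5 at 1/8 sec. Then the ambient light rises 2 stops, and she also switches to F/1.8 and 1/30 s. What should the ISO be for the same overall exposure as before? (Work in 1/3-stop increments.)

Scene light: 2 stops brighter.
Aperture: f/3.5 → f/3.2 → f/2.8 → f/2.5 → f/2.2 → f/2 → f/1.8 — 2 stops larger aperture (brighter).
Shutter speed: 1/8 → 1/10 → 1/13 → 1/15 → 1/20 → 1/25 → 1/30 — 2 stops shorter (darker).
Net so far: 2 stops brighter. ISO: 800 → 640 → 500 → 400 → 320 → 250 → 200.

ISO 200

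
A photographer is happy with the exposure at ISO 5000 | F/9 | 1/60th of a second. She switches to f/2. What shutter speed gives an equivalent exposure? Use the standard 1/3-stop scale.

1/1250s

Aperture: f/9 → f/8 → f/7.1 → f/6.3 → f/5.6 → f/5 → f/4.5 → f/4 → f/3.5 → f/3.2 → f/2.8 → f/2.5 → f/2.2 → f/2 — 4 1/3 stops larger aperture (brighter).
Need 4 1/3 stops darker from the shutter speed: 1/60 → 1/80 → 1/100 → 1/125 → 1/160 → 1/200 → 1/250 → 1/320 → 1/400 → 1/500 → 1/640 → 1/800 → 1/1000 → 1/1250.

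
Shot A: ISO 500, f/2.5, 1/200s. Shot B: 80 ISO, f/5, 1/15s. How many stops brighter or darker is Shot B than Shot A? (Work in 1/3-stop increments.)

Aperture: f/2.5 → f/2.8 → f/3.2 → f/3.5 → f/4 → f/4.5 → f/5 — 2 stops stopped down (darker).
Shutter speed: 1/200 → 1/160 → 1/125 → 1/100 → 1/80 → 1/60 → 1/50 → 1/40 → 1/30 → 1/25 → 1/20 → 1/15 — 3 2/3 stops longer (brighter).
ISO: 500 → 400 → 320 → 250 → 200 → 160 → 125 → 100 → 80 — 2 2/3 stops dropped (darker).
Net: −2 +3 2/3 −2 2/3 = −1 stop.

1 stop darker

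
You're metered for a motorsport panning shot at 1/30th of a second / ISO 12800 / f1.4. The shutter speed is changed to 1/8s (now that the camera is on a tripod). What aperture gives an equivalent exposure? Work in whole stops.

Shutter speed: 1/30 → 1/15 → 1/8 — 2 stops longer (brighter).
Need 2 stops darker from the aperture: f/1.4 → f/2 → f/2.8.

f/2.8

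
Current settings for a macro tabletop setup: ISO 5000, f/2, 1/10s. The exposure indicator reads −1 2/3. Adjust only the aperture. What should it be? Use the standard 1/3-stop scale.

f/1.1

Underexposed by 1 2/3 stops → need 1 2/3 stops brighter.
Aperture: f/2 → f/1.8 → f/1.6 → f/1.4 → f/1.2 → f/1.1.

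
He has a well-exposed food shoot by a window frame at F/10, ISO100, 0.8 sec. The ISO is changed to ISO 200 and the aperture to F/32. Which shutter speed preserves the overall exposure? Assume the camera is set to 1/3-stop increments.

ISO: 100 → 125 → 160 → 200 — 1 stop higher (brighter).
Aperture: f/10 → f/11 → f/13 → f/14 → f/16 → f/18 → f/20 → f/22 → f/25 → f/29 → f/32 — 3 1/3 stops smaller aperture (darker).
Net change so far: 2 1/3 stops darker. Offset with the shutter speed: 0.8 → 1 → 1.3 → 1.6 → 2 → 2.5 → 3.2 → 4.

4 s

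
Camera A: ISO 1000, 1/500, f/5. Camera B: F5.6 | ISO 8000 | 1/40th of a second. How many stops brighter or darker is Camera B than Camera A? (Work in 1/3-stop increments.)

6 1/3 stops brighter

Aperture: f/5 → f/5.6 — 1/3 stop stopped down (darker).
Shutter speed: 1/500 → 1/400 → 1/320 → 1/250 → 1/200 → 1/160 → 1/125 → 1/100 → 1/80 → 1/60 → 1/50 → 1/40 — 3 2/3 stops slower (brighter).
ISO: 1000 → 1250 → 1600 → 2000 → 2500 → 3200 → 4000 → 5000 → 6400 → 8000 — 3 stops higher (brighter).
Net: −1/3 +3 2/3 +3 = +6 1/3 stops.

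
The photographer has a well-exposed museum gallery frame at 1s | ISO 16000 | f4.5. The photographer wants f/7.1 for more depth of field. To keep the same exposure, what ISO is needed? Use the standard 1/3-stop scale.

Aperture: f/4.5 → f/5 → f/5.6 → f/6.3 → f/7.1 — 1 1/3 stops smaller aperture (darker).
Need 1 1/3 stops brighter from the ISO: 16000 → 20000 → 25600 → 32000 → 40000.

ISO 40000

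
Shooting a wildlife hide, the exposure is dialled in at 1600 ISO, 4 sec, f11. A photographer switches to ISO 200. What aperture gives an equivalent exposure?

f/4

ISO: 1600 → 800 → 400 → 200 — 3 stops lower (darker).
Need 3 stops brighter from the aperture: f/11 → f/8 → f/5.6 → f/4.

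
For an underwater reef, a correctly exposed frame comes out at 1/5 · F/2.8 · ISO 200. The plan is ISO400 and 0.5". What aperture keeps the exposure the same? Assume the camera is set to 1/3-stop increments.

ISO: 200 → 250 → 320 → 400 — 1 stop higher (brighter).
Shutter speed: 1/5 → 1/4 → 0.3 → 0.4 → 0.5 — 1 1/3 stops longer (brighter).
Net change so far: 2 1/3 stops brighter. Offset with the aperture: f/2.8 → f/3.2 → f/3.5 → f/4 → f/4.5 → f/5 → f/5.6 → f/6.3.

f/6.3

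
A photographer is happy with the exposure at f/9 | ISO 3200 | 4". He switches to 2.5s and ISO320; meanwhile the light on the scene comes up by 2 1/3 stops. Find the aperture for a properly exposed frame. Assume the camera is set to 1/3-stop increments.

Scene light: 2 1/3 stops brighter.
Shutter speed: 4 → 3.2 → 2.5 — 2/3 stop faster (darker).
ISO: 3200 → 2500 → 2000 → 1600 → 1250 → 1000 → 800 → 640 → 500 → 400 → 320 — 3 1/3 stops dropped (darker).
Net so far: 1 2/3 stops darker. Aperture: f/9 → f/8 → f/7.1 → f/6.3 → f/5.6 → f/5.

f/5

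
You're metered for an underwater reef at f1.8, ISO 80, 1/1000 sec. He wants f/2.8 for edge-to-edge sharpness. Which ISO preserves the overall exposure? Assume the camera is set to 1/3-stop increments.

Aperture: f/1.8 → f/2 → f/2.2 → f/2.5 → f/2.8 — 1 1/3 stops narrower (darker).
Need 1 1/3 stops brighter from the ISO: 80 → 100 → 125 → 160 → 200.

ISO 200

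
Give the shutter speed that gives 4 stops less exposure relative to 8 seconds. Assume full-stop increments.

Shutter speed: 8 → 4 → 2 → 1 → 1/2 — 4 stops faster (darker).

1/2s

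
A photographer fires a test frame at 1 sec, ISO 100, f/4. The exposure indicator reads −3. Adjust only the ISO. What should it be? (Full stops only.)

Underexposed by 3 stops → need 3 stops brighter.
ISO: 100 → 200 → 400 → 800.

ISO 800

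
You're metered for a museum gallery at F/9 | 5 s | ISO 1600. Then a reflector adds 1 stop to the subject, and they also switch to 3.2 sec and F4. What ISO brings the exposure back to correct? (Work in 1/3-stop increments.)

Scene light: 1 stop brighter.
Shutter speed: 5 → 4 → 3.2 — 2/3 stop shorter (darker).
Aperture: f/9 → f/8 → f/7.1 → f/6.3 → f/5.6 → f/5 → f/4.5 → f/4 — 2 1/3 stops larger aperture (brighter).
Net so far: 2 2/3 stops brighter. ISO: 1600 → 1250 → 1000 → 800 → 640 → 500 → 400 → 320 → 250.

ISO 250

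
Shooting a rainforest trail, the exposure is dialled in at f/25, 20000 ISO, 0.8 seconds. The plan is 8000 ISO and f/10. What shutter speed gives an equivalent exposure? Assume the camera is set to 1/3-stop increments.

ISO: 20000 → 16000 → 12800 → 10000 → 8000 — 1 1/3 stops lower (darker).
Aperture: f/25 → f/22 → f/20 → f/18 → f/16 → f/14 → f/13 → f/11 → f/10 — 2 2/3 stops larger aperture (brighter).
Net change so far: 1 1/3 stops brighter. Offset with the shutter speed: 0.8 → 0.6 → 0.5 → 0.4 → 0.3.

0.3 s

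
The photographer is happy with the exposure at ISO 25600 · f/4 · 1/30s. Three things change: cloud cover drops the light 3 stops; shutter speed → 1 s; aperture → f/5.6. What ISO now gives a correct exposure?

ISO 12800

Scene light: 3 stops darker.
Shutter speed: 1/30 → 1/15 → 1/8 → 1/4 → 1/2 → 1 — 5 stops longer (brighter).
Aperture: f/4 → f/5.6 — 1 stop stopped down (darker).
Net so far: 1 stop brighter. ISO: 25600 → 12800.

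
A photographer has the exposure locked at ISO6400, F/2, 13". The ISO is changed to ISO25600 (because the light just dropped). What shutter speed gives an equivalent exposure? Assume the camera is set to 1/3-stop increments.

3.2 s

ISO: 6400 → 8000 → 10000 → 12800 → 16000 → 20000 → 25600 — 2 stops higher (brighter).
Need 2 stops darker from the shutter speed: 13 → 10 → 8 → 6 → 5 → 4 → 3.2.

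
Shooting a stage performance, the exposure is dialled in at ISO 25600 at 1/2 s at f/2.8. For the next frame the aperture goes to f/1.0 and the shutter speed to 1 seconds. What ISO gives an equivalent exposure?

Aperture: f/2.8 → f/2 → f/1.4 → f/1.0 — 3 stops wider (brighter).
Shutter speed: 1/2 → 1 — 1 stop slower (brighter).
Net change so far: 4 stops brighter. Offset with the ISO: 25600 → 12800 → 6400 → 3200 → 1600.

ISO 1600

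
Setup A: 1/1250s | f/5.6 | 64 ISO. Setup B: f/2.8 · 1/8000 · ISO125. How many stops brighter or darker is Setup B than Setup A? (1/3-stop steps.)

Aperture: f/5.6 → f/5 → f/4.5 → f/4 → f/3.5 → f/3.2 → f/2.8 — 2 stops wider (brighter).
Shutter speed: 1/1250 → 1/1600 → 1/2000 → 1/2500 → 1/3200 → 1/4000 → 1/5000 → 1/6400 → 1/8000 — 2 2/3 stops shorter (darker).
ISO: 64 → 80 → 100 → 125 — 1 stop higher (brighter).
Net: +2 −2 2/3 +1 = +1/3 stops.

1/3 stop brighter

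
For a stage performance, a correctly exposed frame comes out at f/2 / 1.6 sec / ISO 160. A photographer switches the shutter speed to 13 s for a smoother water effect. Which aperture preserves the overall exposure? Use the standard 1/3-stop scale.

Shutter speed: 1.6 → 2 → 2.5 → 3.2 → 4 → 5 → 6 → 8 → 10 → 13 — 3 stops slower (brighter).
Need 3 stops darker from the aperture: f/2 → f/2.2 → f/2.5 → f/2.8 → f/3.2 → f/3.5 → f/4 → f/4.5 → f/5 → f/5.6.

f/5.6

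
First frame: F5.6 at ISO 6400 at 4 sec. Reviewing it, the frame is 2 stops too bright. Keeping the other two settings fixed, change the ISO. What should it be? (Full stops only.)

ISO 1600

Overexposed by 2 stops → need 2 stops darker.
ISO: 6400 → 3200 → 1600.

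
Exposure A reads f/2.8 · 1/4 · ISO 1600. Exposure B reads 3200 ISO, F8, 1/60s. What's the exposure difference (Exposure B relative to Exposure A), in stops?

Aperture: f/2.8 → f/4 → f/5.6 → f/8 — 3 stops narrower (darker).
Shutter speed: 1/4 → 1/8 → 1/15 → 1/30 → 1/60 — 4 stops shorter (darker).
ISO: 1600 → 3200 — 1 stop higher (brighter).
Net: −3 −4 +1 = −6 stops.

6 stops darker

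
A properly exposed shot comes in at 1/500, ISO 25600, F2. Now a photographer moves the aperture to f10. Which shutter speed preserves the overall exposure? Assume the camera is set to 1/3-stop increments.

1/20s

Aperture: f/2 → f/2.2 → f/2.5 → f/2.8 → f/3.2 → f/3.5 → f/4 → f/4.5 → f/5 → f/5.6 → f/6.3 → f/7.1 → f/8 → f/9 → f/10 — 4 2/3 stops narrower (darker).
Need 4 2/3 stops brighter from the shutter speed: 1/500 → 1/400 → 1/320 → 1/250 → 1/200 → 1/160 → 1/125 → 1/100 → 1/80 → 1/60 → 1/50 → 1/40 → 1/30 → 1/25 → 1/20.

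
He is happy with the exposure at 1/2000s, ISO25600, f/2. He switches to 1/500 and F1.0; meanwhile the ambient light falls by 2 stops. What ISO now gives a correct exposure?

Scene light: 2 stops darker.
Shutter speed: 1/2000 → 1/1000 → 1/500 — 2 stops slower (brighter).
Aperture: f/2 → f/1.4 → f/1.0 — 2 stops opened up (brighter).
Net so far: 2 stops brighter. ISO: 25600 → 12800 → 6400.

ISO 6400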